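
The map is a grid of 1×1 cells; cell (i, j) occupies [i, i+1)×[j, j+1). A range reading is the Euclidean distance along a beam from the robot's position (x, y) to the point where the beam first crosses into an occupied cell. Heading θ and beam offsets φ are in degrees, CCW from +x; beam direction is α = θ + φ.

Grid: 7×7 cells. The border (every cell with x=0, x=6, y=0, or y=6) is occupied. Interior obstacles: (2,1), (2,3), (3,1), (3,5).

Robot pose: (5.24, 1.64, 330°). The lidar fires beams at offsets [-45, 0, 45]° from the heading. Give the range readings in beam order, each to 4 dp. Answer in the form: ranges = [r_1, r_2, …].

beam 1: φ=-45°, α=285°
  dir = (cos 285°, sin 285°) = (0.2588, -0.9659); from cell (5,1)
  next x-line at t=2.9364, next y-line at t=0.6626; Δt_x=3.8637, Δt_y=1.0353
    y: enter (5,0) at t=0.6626 ← occupied
  → r_1 = 0.6626
beam 2: φ=0°, α=330°
  dir = (cos 330°, sin 330°) = (0.8660, -0.5000); from cell (5,1)
  next x-line at t=0.8776, next y-line at t=1.2800; Δt_x=1.1547, Δt_y=2.0000
    x: enter (6,1) at t=0.8776 ← occupied
  → r_2 = 0.8776
beam 3: φ=45°, α=15°
  dir = (cos 15°, sin 15°) = (0.9659, 0.2588); from cell (5,1)
  next x-line at t=0.7868, next y-line at t=1.3909; Δt_x=1.0353, Δt_y=3.8637
    x: enter (6,1) at t=0.7868 ← occupied
  → r_3 = 0.7868

ranges = [0.6626, 0.8776, 0.7868]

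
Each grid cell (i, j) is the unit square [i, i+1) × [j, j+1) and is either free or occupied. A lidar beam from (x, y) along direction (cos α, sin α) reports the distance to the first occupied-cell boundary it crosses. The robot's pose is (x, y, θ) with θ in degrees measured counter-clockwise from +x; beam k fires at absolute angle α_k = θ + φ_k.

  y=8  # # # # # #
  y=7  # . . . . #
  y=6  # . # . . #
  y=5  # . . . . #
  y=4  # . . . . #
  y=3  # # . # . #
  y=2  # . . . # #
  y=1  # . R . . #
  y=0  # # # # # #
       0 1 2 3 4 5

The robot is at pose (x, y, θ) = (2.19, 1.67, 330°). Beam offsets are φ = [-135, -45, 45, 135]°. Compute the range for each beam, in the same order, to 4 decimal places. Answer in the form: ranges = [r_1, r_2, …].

beam 1: φ=-135°, α=195°
  dir = (cos 195°, sin 195°) = (-0.9659, -0.2588); from cell (2,1)
  next x-line at t=0.1967, next y-line at t=2.5887; Δt_x=1.0353, Δt_y=3.8637
    x: enter (1,1) at t=0.1967
    x: enter (0,1) at t=1.2320 ← occupied
  → r_1 = 1.2320
beam 2: φ=-45°, α=285°
  dir = (cos 285°, sin 285°) = (0.2588, -0.9659); from cell (2,1)
  next x-line at t=3.1296, next y-line at t=0.6936; Δt_x=3.8637, Δt_y=1.0353
    y: enter (2,0) at t=0.6936 ← occupied
  → r_2 = 0.6936
beam 3: φ=45°, α=15°
  dir = (cos 15°, sin 15°) = (0.9659, 0.2588); from cell (2,1)
  next x-line at t=0.8386, next y-line at t=1.2750; Δt_x=1.0353, Δt_y=3.8637
    x: enter (3,1) at t=0.8386
    y: enter (3,2) at t=1.2750
    x: enter (4,2) at t=1.8738 ← occupied
  → r_3 = 1.8738
beam 4: φ=135°, α=105°
  dir = (cos 105°, sin 105°) = (-0.2588, 0.9659); from cell (2,1)
  next x-line at t=0.7341, next y-line at t=0.3416; Δt_x=3.8637, Δt_y=1.0353
    y: enter (2,2) at t=0.3416
    x: enter (1,2) at t=0.7341
    y: enter (1,3) at t=1.3769 ← occupied
  → r_4 = 1.3769

ranges = [1.2320, 0.6936, 1.8738, 1.3769]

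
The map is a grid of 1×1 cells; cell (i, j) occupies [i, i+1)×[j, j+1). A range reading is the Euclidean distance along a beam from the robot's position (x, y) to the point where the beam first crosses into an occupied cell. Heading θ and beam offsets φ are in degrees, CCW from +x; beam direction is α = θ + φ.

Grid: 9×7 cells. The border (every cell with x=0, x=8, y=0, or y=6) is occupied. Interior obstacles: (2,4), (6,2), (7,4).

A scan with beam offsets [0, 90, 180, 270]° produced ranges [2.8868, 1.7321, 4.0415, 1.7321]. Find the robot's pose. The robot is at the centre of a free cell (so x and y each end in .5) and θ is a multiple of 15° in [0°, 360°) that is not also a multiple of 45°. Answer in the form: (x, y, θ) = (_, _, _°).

(x, y, θ) = (3.5, 2.5, 210°)

Candidates: 32 free-cell centres × 16 headings = 512 poses. Raycast each; keep the one whose scan matches to 4 dp.
  (2.5, 1.5, 300°): beam 1 = 0.5774 ≠ 2.8868 ✗
  (2.5, 3.5, 15°): beam 1 = 4.6587 ≠ 2.8868 ✗
  (1.5, 2.5, 15°): beam 1 = 5.7956 ≠ 2.8868 ✗
  …
  (3.5, 2.5, 210°): r_1=2.8868, r_2=1.7321, r_3=4.0415, r_4=1.7321 — all match ✓
Unique over the lattice → pose = (3.5, 2.5, 210°).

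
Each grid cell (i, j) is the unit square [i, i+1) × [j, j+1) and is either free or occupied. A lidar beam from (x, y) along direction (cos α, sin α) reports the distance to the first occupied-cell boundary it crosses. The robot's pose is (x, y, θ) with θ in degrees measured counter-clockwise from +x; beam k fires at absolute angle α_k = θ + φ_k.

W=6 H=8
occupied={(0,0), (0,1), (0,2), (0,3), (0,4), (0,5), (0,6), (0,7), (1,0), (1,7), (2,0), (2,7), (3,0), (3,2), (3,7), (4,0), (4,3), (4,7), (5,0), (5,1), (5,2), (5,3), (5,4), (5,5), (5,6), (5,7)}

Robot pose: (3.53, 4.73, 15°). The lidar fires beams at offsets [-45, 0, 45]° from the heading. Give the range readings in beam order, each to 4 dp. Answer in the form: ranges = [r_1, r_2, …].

beam 1: φ=-45°, α=330°
  dir = (cos 330°, sin 330°) = (0.8660, -0.5000); from cell (3,4)
  next x-line at t=0.5427, next y-line at t=1.4600; Δt_x=1.1547, Δt_y=2.0000
    x: enter (4,4) at t=0.5427
    y: enter (4,3) at t=1.4600 ← occupied
  → r_1 = 1.4600
beam 2: φ=0°, α=15°
  dir = (cos 15°, sin 15°) = (0.9659, 0.2588); from cell (3,4)
  next x-line at t=0.4866, next y-line at t=1.0432; Δt_x=1.0353, Δt_y=3.8637
    x: enter (4,4) at t=0.4866
    y: enter (4,5) at t=1.0432
    x: enter (5,5) at t=1.5219 ← occupied
  → r_2 = 1.5219
beam 3: φ=45°, α=60°
  dir = (cos 60°, sin 60°) = (0.5000, 0.8660); from cell (3,4)
  next x-line at t=0.9400, next y-line at t=0.3118; Δt_x=2.0000, Δt_y=1.1547
    y: enter (3,5) at t=0.3118
    x: enter (4,5) at t=0.9400
    y: enter (4,6) at t=1.4665
    y: enter (4,7) at t=2.6212 ← occupied
  → r_3 = 2.6212

ranges = [1.4600, 1.5219, 2.6212]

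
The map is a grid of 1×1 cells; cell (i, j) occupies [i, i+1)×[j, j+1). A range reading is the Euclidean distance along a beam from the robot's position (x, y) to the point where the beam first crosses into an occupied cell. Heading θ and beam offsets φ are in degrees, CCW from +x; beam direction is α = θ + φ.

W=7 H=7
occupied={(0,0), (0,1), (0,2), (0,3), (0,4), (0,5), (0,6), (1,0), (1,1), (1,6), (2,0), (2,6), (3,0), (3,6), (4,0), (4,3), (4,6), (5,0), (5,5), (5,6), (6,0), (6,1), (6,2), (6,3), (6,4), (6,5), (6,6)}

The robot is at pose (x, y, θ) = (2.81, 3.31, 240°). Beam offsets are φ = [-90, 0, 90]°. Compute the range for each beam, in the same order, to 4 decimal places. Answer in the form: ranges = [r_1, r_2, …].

ranges = [2.0900, 1.6200, 3.6835]

beam 1: φ=-90°, α=150°
  dir = (cos 150°, sin 150°) = (-0.8660, 0.5000); from cell (2,3)
  next x-line at t=0.9353, next y-line at t=1.3800; Δt_x=1.1547, Δt_y=2.0000
    x: enter (1,3) at t=0.9353
    y: enter (1,4) at t=1.3800
    x: enter (0,4) at t=2.0900 ← occupied
  → r_1 = 2.0900
beam 2: φ=0°, α=240°
  dir = (cos 240°, sin 240°) = (-0.5000, -0.8660); from cell (2,3)
  next x-line at t=1.6200, next y-line at t=0.3580; Δt_x=2.0000, Δt_y=1.1547
    y: enter (2,2) at t=0.3580
    y: enter (2,1) at t=1.5127
    x: enter (1,1) at t=1.6200 ← occupied
  → r_2 = 1.6200
beam 3: φ=90°, α=330°
  dir = (cos 330°, sin 330°) = (0.8660, -0.5000); from cell (2,3)
  next x-line at t=0.2194, next y-line at t=0.6200; Δt_x=1.1547, Δt_y=2.0000
    x: enter (3,3) at t=0.2194
    y: enter (3,2) at t=0.6200
    x: enter (4,2) at t=1.3741
    x: enter (5,2) at t=2.5288
    y: enter (5,1) at t=2.6200
    x: enter (6,1) at t=3.6835 ← occupied
  → r_3 = 3.6835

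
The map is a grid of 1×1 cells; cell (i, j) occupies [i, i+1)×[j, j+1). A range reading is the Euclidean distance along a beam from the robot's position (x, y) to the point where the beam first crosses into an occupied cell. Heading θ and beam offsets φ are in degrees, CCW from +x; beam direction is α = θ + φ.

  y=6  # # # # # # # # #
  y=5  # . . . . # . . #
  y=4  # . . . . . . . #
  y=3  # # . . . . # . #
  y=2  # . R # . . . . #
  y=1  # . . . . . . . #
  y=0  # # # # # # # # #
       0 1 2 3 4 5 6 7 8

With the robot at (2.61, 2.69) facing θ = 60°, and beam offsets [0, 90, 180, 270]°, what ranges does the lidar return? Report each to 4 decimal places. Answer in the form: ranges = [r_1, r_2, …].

beam 1: φ=0°, α=60°
  direction (0.5000, 0.8660); cell (2,2); t to first gridline: x 0.7800, y 0.3580 (then +2.0000 / +1.1547)
    (2,3) via y @ 0.3580
    (3,3) via x @ 0.7800
    (3,4) via y @ 1.5127
    (3,5) via y @ 2.6674
    (4,5) via x @ 2.7800
    (4,6) via y @ 3.8221  # hit
  → r_1 = 3.8221
beam 2: φ=90°, α=150°
  direction (-0.8660, 0.5000); cell (2,2); t to first gridline: x 0.7044, y 0.6200 (then +1.1547 / +2.0000)
    (2,3) via y @ 0.6200
    (1,3) via x @ 0.7044  # hit
  → r_2 = 0.7044
beam 3: φ=180°, α=240°
  direction (-0.5000, -0.8660); cell (2,2); t to first gridline: x 1.2200, y 0.7967 (then +2.0000 / +1.1547)
    (2,1) via y @ 0.7967
    (1,1) via x @ 1.2200
    (1,0) via y @ 1.9514  # hit
  → r_3 = 1.9514
beam 4: φ=270°, α=330°
  direction (0.8660, -0.5000); cell (2,2); t to first gridline: x 0.4503, y 1.3800 (then +1.1547 / +2.0000)
    (3,2) via x @ 0.4503  # hit
  → r_4 = 0.4503

ranges = [3.8221, 0.7044, 1.9514, 0.4503]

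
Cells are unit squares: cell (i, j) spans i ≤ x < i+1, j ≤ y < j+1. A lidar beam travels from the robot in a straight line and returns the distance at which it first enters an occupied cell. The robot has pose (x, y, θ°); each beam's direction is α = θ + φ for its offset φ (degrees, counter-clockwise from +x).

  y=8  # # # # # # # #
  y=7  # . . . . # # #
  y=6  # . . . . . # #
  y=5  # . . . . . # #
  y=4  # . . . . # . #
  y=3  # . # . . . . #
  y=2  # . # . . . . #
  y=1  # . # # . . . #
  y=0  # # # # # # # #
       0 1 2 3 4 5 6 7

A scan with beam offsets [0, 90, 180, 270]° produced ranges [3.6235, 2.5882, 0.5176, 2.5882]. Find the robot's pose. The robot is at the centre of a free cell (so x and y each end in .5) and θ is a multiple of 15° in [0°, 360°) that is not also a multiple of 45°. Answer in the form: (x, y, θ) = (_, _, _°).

Enumerate (i+0.5, j+0.5, θ) over the 33 free cells and 16 admissible headings. For each, cast all 4 beams and compare to the given ranges.
  (1.5, 6.5, 330°): beam 1 = 4.0415 ≠ 3.6235 ✗
  (4.5, 2.5, 105°): beam 1 = 5.6940 ≠ 3.6235 ✗
  (1.5, 7.5, 210°): beam 1 = 0.5774 ≠ 3.6235 ✗
  (4.5, 3.5, 210°): beam 1 = 1.7321 ≠ 3.6235 ✗
  (5.5, 2.5, 285°): beam 1 = 1.5529 ≠ 3.6235 ✗
  …
  (4.5, 4.5, 165°): r_1=3.6235, r_2=2.5882, r_3=0.5176, r_4=2.5882 — all match ✓
Only this pose fits every beam.

(x, y, θ) = (4.5, 4.5, 165°)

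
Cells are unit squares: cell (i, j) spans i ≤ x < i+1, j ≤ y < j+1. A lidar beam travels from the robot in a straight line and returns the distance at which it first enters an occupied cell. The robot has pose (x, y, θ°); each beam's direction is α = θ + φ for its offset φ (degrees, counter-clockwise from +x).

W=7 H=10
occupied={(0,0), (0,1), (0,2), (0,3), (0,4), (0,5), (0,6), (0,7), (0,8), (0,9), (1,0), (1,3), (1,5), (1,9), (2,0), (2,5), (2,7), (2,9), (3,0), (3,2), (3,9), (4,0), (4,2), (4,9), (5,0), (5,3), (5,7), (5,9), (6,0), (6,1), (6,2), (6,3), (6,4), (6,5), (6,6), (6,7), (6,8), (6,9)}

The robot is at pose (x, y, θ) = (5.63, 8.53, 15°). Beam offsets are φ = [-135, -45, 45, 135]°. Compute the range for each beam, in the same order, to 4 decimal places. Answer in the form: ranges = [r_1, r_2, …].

beam 1: φ=-135°, α=240°
  dir = (cos 240°, sin 240°) = (-0.5000, -0.8660); from cell (5,8)
  next x-line at t=1.2600, next y-line at t=0.6120; Δt_x=2.0000, Δt_y=1.1547
    y: enter (5,7) at t=0.6120 ← occupied
  → r_1 = 0.6120
beam 2: φ=-45°, α=330°
  dir = (cos 330°, sin 330°) = (0.8660, -0.5000); from cell (5,8)
  next x-line at t=0.4272, next y-line at t=1.0600; Δt_x=1.1547, Δt_y=2.0000
    x: enter (6,8) at t=0.4272 ← occupied
  → r_2 = 0.4272
beam 3: φ=45°, α=60°
  dir = (cos 60°, sin 60°) = (0.5000, 0.8660); from cell (5,8)
  next x-line at t=0.7400, next y-line at t=0.5427; Δt_x=2.0000, Δt_y=1.1547
    y: enter (5,9) at t=0.5427 ← occupied
  → r_3 = 0.5427
beam 4: φ=135°, α=150°
  dir = (cos 150°, sin 150°) = (-0.8660, 0.5000); from cell (5,8)
  next x-line at t=0.7275, next y-line at t=0.9400; Δt_x=1.1547, Δt_y=2.0000
    x: enter (4,8) at t=0.7275
    y: enter (4,9) at t=0.9400 ← occupied
  → r_4 = 0.9400

ranges = [0.6120, 0.4272, 0.5427, 0.9400]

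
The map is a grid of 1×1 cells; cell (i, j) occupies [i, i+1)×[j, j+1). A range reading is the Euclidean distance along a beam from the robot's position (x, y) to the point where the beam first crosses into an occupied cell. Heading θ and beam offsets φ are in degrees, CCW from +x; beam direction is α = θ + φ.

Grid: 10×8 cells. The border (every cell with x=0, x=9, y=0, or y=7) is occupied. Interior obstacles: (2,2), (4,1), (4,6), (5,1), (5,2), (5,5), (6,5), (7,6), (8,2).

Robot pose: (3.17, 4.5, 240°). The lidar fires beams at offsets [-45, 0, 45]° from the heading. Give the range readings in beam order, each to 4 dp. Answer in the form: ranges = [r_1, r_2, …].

ranges = [2.2465, 1.7321, 3.2069]

beam 1: φ=-45°, α=195°
  direction (-0.9659, -0.2588); cell (3,4); t to first gridline: x 0.1760, y 1.9319 (then +1.0353 / +3.8637)
    (2,4) via x @ 0.1760
    (1,4) via x @ 1.2113
    (1,3) via y @ 1.9319
    (0,3) via x @ 2.2465  # hit
  → r_1 = 2.2465
beam 2: φ=0°, α=240°
  direction (-0.5000, -0.8660); cell (3,4); t to first gridline: x 0.3400, y 0.5774 (then +2.0000 / +1.1547)
    (2,4) via x @ 0.3400
    (2,3) via y @ 0.5774
    (2,2) via y @ 1.7321  # hit
  → r_2 = 1.7321
beam 3: φ=45°, α=285°
  direction (0.2588, -0.9659); cell (3,4); t to first gridline: x 3.2069, y 0.5176 (then +3.8637 / +1.0353)
    (3,3) via y @ 0.5176
    (3,2) via y @ 1.5529
    (3,1) via y @ 2.5882
    (4,1) via x @ 3.2069  # hit
  → r_3 = 3.2069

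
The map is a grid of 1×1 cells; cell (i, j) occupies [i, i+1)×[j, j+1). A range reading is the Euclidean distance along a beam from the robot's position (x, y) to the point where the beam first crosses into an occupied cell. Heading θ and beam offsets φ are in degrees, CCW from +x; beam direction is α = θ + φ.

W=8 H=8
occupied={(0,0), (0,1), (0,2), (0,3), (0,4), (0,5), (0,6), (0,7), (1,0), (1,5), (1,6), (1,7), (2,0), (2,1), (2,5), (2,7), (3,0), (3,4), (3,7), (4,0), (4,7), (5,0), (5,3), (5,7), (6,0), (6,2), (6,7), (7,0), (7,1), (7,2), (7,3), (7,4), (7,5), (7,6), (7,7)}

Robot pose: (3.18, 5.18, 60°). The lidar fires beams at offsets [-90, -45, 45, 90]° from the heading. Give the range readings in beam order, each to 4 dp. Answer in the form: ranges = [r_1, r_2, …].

beam 1: φ=-90°, α=330°
  direction (0.8660, -0.5000); cell (3,5); t to first gridline: x 0.9469, y 0.3600 (then +1.1547 / +2.0000)
    (3,4) via y @ 0.3600  # hit
  → r_1 = 0.3600
beam 2: φ=-45°, α=15°
  direction (0.9659, 0.2588); cell (3,5); t to first gridline: x 0.8489, y 3.1682 (then +1.0353 / +3.8637)
    (4,5) via x @ 0.8489
    (5,5) via x @ 1.8842
    (6,5) via x @ 2.9195
    (6,6) via y @ 3.1682
    (7,6) via x @ 3.9548  # hit
  → r_2 = 3.9548
beam 3: φ=45°, α=105°
  direction (-0.2588, 0.9659); cell (3,5); t to first gridline: x 0.6955, y 0.8489 (then +3.8637 / +1.0353)
    (2,5) via x @ 0.6955  # hit
  → r_3 = 0.6955
beam 4: φ=90°, α=150°
  direction (-0.8660, 0.5000); cell (3,5); t to first gridline: x 0.2078, y 1.6400 (then +1.1547 / +2.0000)
    (2,5) via x @ 0.2078  # hit
  → r_4 = 0.2078

ranges = [0.3600, 3.9548, 0.6955, 0.2078]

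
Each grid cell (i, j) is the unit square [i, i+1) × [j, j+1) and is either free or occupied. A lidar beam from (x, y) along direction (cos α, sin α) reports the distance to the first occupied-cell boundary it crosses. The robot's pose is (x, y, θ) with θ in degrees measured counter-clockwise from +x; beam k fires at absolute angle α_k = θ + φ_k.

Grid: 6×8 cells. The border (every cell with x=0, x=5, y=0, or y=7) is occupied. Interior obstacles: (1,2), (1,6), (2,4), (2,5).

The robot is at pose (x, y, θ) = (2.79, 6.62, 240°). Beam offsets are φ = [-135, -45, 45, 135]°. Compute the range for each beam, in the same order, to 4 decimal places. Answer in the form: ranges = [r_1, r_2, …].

beam 1: φ=-135°, α=105°
  direction (-0.2588, 0.9659); cell (2,6); t to first gridline: x 3.0523, y 0.3934 (then +3.8637 / +1.0353)
    (2,7) via y @ 0.3934  # hit
  → r_1 = 0.3934
beam 2: φ=-45°, α=195°
  direction (-0.9659, -0.2588); cell (2,6); t to first gridline: x 0.8179, y 2.3955 (then +1.0353 / +3.8637)
    (1,6) via x @ 0.8179  # hit
  → r_2 = 0.8179
beam 3: φ=45°, α=285°
  direction (0.2588, -0.9659); cell (2,6); t to first gridline: x 0.8114, y 0.6419 (then +3.8637 / +1.0353)
    (2,5) via y @ 0.6419  # hit
  → r_3 = 0.6419
beam 4: φ=135°, α=15°
  direction (0.9659, 0.2588); cell (2,6); t to first gridline: x 0.2174, y 1.4682 (then +1.0353 / +3.8637)
    (3,6) via x @ 0.2174
    (4,6) via x @ 1.2527
    (4,7) via y @ 1.4682  # hit
  → r_4 = 1.4682

ranges = [0.3934, 0.8179, 0.6419, 1.4682]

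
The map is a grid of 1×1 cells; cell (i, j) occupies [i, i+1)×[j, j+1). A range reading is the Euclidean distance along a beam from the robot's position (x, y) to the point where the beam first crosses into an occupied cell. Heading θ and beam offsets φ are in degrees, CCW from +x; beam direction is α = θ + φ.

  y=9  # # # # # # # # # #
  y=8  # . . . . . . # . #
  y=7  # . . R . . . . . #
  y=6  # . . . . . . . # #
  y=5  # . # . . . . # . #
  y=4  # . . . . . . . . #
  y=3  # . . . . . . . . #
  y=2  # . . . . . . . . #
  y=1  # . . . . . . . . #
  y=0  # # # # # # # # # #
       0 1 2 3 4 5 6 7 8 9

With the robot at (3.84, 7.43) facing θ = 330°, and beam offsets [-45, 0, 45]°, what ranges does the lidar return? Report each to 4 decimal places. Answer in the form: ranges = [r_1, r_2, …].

ranges = [6.6568, 3.6489, 3.2715]

beam 1: φ=-45°, α=285°
  cosα=0.2588 sinα=-0.9659 | (3,7) | tMaxX 0.6182 tMaxY 0.4452 | tΔX 3.8637 tΔY 1.0353
    t=0.4452 [y] (3,6)
    t=0.6182 [x] (4,6)
    t=1.4804 [y] (4,5)
    t=2.5157 [y] (4,4)
    t=3.5510 [y] (4,3)
    t=4.4819 [x] (5,3)
    t=4.5863 [y] (5,2)
    t=5.6215 [y] (5,1)
    t=6.6568 [y] (5,0) — stop
  → r_1 = 6.6568
beam 2: φ=0°, α=330°
  cosα=0.8660 sinα=-0.5000 | (3,7) | tMaxX 0.1848 tMaxY 0.8600 | tΔX 1.1547 tΔY 2.0000
    t=0.1848 [x] (4,7)
    t=0.8600 [y] (4,6)
    t=1.3395 [x] (5,6)
    t=2.4942 [x] (6,6)
    t=2.8600 [y] (6,5)
    t=3.6489 [x] (7,5) — stop
  → r_2 = 3.6489
beam 3: φ=45°, α=15°
  cosα=0.9659 sinα=0.2588 | (3,7) | tMaxX 0.1656 tMaxY 2.2023 | tΔX 1.0353 tΔY 3.8637
    t=0.1656 [x] (4,7)
    t=1.2009 [x] (5,7)
    t=2.2023 [y] (5,8)
    t=2.2362 [x] (6,8)
    t=3.2715 [x] (7,8) — stop
  → r_3 = 3.2715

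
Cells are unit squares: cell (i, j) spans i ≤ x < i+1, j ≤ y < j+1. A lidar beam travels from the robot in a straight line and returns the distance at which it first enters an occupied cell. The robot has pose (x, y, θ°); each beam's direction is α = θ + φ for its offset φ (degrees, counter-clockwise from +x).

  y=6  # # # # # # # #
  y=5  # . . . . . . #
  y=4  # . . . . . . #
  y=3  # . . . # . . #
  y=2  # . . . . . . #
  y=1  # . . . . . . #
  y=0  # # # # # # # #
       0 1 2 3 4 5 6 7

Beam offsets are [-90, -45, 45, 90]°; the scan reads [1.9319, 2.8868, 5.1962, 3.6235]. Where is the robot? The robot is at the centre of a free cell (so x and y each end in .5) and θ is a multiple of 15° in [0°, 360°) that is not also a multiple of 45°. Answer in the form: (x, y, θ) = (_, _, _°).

(x, y, θ) = (4.5, 1.5, 75°)

Enumerate (i+0.5, j+0.5, θ) over the 29 free cells and 16 admissible headings. For each, cast all 4 beams and compare to the given ranges.
  (3.5, 1.5, 15°): beam 1 = 0.5176 ≠ 1.9319 ✗
  (1.5, 3.5, 60°): beam 1 = 5.0000 ≠ 1.9319 ✗
  (4.5, 1.5, 255°): beam 1 = 3.6235 ≠ 1.9319 ✗
  (4.5, 2.5, 195°): beam 1 = 0.5176 ≠ 1.9319 ✗
  …
  (4.5, 1.5, 75°): r_1=1.9319, r_2=2.8868, r_3=5.1962, r_4=3.6235 — all match ✓
Unique over the lattice → pose = (4.5, 1.5, 75°).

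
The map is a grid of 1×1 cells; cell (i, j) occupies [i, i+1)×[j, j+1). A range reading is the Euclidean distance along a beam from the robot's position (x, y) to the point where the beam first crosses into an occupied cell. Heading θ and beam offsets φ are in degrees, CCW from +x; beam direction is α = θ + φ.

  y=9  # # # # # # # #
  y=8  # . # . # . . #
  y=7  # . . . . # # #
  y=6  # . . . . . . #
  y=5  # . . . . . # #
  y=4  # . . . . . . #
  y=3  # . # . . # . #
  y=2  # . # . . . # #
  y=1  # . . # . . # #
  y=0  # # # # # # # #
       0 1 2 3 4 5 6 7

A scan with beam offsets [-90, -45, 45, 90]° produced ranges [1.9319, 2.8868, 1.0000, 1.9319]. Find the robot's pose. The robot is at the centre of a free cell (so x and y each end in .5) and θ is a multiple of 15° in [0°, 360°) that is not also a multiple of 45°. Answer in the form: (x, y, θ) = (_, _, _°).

Candidates: 37 free-cell centres × 16 headings = 592 poses. Raycast each; keep the one whose scan matches to 4 dp.
  (3.5, 8.5, 165°): beam 1 = 0.5176 ≠ 1.9319 ✗
  (3.5, 8.5, 285°): beam 1 = 0.5176 ≠ 1.9319 ✗
  (2.5, 6.5, 240°): beam 1 = 1.7321 ≠ 1.9319 ✗
  (5.5, 6.5, 30°): beam 1 = 1.0000 ≠ 1.9319 ✗
  …
  (4.5, 4.5, 285°): r_1=1.9319, r_2=2.8868, r_3=1.0000, r_4=1.9319 — all match ✓
Unique over the lattice → pose = (4.5, 4.5, 285°).

(x, y, θ) = (4.5, 4.5, 285°)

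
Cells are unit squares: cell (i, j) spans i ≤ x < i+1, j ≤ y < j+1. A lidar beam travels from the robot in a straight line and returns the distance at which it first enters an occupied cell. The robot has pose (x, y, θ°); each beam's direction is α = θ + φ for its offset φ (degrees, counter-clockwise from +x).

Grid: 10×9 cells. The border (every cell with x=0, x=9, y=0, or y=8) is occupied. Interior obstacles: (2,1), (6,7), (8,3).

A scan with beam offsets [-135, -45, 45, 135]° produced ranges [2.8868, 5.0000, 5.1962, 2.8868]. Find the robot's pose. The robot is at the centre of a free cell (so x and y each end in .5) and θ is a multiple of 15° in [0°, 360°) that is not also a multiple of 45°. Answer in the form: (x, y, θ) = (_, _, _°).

Enumerate (i+0.5, j+0.5, θ) over the 53 free cells and 16 admissible headings. For each, cast all 4 beams and compare to the given ranges.
  (1.5, 5.5, 75°): beam 1 = 5.1962 ≠ 2.8868 ✗
  (4.5, 5.5, 210°): beam 1 = 2.5882 ≠ 2.8868 ✗
  (2.5, 3.5, 255°): beam 1 = 3.0000 ≠ 2.8868 ✗
  (5.5, 5.5, 255°): beam 2 = 5.1962 ≠ 5.0000 ✗
  (2.5, 4.5, 210°): beam 1 = 3.6235 ≠ 2.8868 ✗
  …
  (6.5, 5.5, 195°): r_1=2.8868, r_2=5.0000, r_3=5.1962, r_4=2.8868 — all match ✓
Only this pose fits every beam.

(x, y, θ) = (6.5, 5.5, 195°)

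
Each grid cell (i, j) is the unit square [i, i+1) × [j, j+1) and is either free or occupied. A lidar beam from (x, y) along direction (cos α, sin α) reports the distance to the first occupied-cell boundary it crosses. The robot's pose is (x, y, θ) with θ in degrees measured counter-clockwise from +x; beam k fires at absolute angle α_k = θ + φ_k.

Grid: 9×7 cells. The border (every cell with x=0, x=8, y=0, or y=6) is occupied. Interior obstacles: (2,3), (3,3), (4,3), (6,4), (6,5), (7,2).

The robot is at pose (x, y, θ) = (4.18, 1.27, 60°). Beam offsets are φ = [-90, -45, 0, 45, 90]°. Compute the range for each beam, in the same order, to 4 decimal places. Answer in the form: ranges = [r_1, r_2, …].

beam 1: φ=-90°, α=330°
  d=(0.8660,-0.5000)  start (4,1)  tX=0.9469 tY=0.5400  stride 1/|dx|=1.1547 1/|dy|=2.0000
    cross y-line → (4,0), t=0.5400 (wall)
  → r_1 = 0.5400
beam 2: φ=-45°, α=15°
  d=(0.9659,0.2588)  start (4,1)  tX=0.8489 tY=2.8205  stride 1/|dx|=1.0353 1/|dy|=3.8637
    cross x-line → (5,1), t=0.8489
    cross x-line → (6,1), t=1.8842
    cross y-line → (6,2), t=2.8205
    cross x-line → (7,2), t=2.9195 (wall)
  → r_2 = 2.9195
beam 3: φ=0°, α=60°
  d=(0.5000,0.8660)  start (4,1)  tX=1.6400 tY=0.8429  stride 1/|dx|=2.0000 1/|dy|=1.1547
    cross y-line → (4,2), t=0.8429
    cross x-line → (5,2), t=1.6400
    cross y-line → (5,3), t=1.9976
    cross y-line → (5,4), t=3.1523
    cross x-line → (6,4), t=3.6400 (wall)
  → r_3 = 3.6400
beam 4: φ=45°, α=105°
  d=(-0.2588,0.9659)  start (4,1)  tX=0.6955 tY=0.7558  stride 1/|dx|=3.8637 1/|dy|=1.0353
    cross x-line → (3,1), t=0.6955
    cross y-line → (3,2), t=0.7558
    cross y-line → (3,3), t=1.7910 (wall)
  → r_4 = 1.7910
beam 5: φ=90°, α=150°
  d=(-0.8660,0.5000)  start (4,1)  tX=0.2078 tY=1.4600  stride 1/|dx|=1.1547 1/|dy|=2.0000
    cross x-line → (3,1), t=0.2078
    cross x-line → (2,1), t=1.3625
    cross y-line → (2,2), t=1.4600
    cross x-line → (1,2), t=2.5172
    cross y-line → (1,3), t=3.4600
    cross x-line → (0,3), t=3.6719 (wall)
  → r_5 = 3.6719

ranges = [0.5400, 2.9195, 3.6400, 1.7910, 3.6719]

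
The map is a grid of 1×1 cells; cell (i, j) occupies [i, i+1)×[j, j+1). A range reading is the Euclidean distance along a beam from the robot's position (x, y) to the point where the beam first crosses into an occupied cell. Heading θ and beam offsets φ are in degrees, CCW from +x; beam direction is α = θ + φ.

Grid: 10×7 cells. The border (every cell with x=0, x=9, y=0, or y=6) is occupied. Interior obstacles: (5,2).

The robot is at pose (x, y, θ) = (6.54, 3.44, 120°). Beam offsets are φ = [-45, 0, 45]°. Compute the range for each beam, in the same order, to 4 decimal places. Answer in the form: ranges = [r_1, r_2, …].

ranges = [2.6503, 2.9560, 5.7354]

beam 1: φ=-45°, α=75°
  direction (0.2588, 0.9659); cell (6,3); t to first gridline: x 1.7773, y 0.5798 (then +3.8637 / +1.0353)
    (6,4) via y @ 0.5798
    (6,5) via y @ 1.6150
    (7,5) via x @ 1.7773
    (7,6) via y @ 2.6503  # hit
  → r_1 = 2.6503
beam 2: φ=0°, α=120°
  direction (-0.5000, 0.8660); cell (6,3); t to first gridline: x 1.0800, y 0.6466 (then +2.0000 / +1.1547)
    (6,4) via y @ 0.6466
    (5,4) via x @ 1.0800
    (5,5) via y @ 1.8013
    (5,6) via y @ 2.9560  # hit
  → r_2 = 2.9560
beam 3: φ=45°, α=165°
  direction (-0.9659, 0.2588); cell (6,3); t to first gridline: x 0.5590, y 2.1637 (then +1.0353 / +3.8637)
    (5,3) via x @ 0.5590
    (4,3) via x @ 1.5943
    (4,4) via y @ 2.1637
    (3,4) via x @ 2.6296
    (2,4) via x @ 3.6649
    (1,4) via x @ 4.7002
    (0,4) via x @ 5.7354  # hit
  → r_3 = 5.7354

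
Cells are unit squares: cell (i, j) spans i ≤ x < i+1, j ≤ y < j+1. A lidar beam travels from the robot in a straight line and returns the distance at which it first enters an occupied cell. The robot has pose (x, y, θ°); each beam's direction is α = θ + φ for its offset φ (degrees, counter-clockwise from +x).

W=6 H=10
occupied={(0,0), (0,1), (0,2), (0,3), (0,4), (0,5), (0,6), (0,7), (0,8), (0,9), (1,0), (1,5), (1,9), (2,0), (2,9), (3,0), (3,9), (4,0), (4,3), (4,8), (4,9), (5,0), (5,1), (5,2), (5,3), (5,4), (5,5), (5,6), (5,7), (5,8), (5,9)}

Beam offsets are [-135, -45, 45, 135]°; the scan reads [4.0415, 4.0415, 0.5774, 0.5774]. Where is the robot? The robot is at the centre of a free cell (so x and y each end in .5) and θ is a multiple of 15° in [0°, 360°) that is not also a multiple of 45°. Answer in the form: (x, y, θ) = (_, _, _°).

(x, y, θ) = (1.5, 4.5, 75°)

The pose lattice has 29·16 = 464 candidates. Test each by forward raycasting.
  (3.5, 1.5, 120°): beam 1 = 1.5529 ≠ 4.0415 ✗
  (3.5, 3.5, 15°): beam 1 = 2.8868 ≠ 4.0415 ✗
  (3.5, 1.5, 195°): beam 1 = 1.7321 ≠ 4.0415 ✗
  (3.5, 5.5, 15°): beam 1 = 5.0000 ≠ 4.0415 ✗
  (2.5, 2.5, 165°): beam 1 = 1.7321 ≠ 4.0415 ✗
  …
  (1.5, 4.5, 75°): r_1=4.0415, r_2=4.0415, r_3=0.5774, r_4=0.5774 — all match ✓
Unique over the lattice → pose = (1.5, 4.5, 75°).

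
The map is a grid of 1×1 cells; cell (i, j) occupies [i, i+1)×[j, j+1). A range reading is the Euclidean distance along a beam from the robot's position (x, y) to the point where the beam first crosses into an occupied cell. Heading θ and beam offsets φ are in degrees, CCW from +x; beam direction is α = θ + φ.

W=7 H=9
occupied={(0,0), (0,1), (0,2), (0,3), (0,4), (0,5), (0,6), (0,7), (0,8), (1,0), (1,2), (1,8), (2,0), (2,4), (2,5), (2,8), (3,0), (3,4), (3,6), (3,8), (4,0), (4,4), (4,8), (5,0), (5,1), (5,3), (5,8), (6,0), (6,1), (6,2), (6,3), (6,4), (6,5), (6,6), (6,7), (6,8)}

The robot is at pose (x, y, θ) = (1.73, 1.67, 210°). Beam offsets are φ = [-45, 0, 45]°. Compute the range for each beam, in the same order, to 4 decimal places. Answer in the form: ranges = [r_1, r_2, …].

beam 1: φ=-45°, α=165°
  direction (-0.9659, 0.2588); cell (1,1); t to first gridline: x 0.7558, y 1.2750 (then +1.0353 / +3.8637)
    (0,1) via x @ 0.7558  # hit
  → r_1 = 0.7558
beam 2: φ=0°, α=210°
  direction (-0.8660, -0.5000); cell (1,1); t to first gridline: x 0.8429, y 1.3400 (then +1.1547 / +2.0000)
    (0,1) via x @ 0.8429  # hit
  → r_2 = 0.8429
beam 3: φ=45°, α=255°
  direction (-0.2588, -0.9659); cell (1,1); t to first gridline: x 2.8205, y 0.6936 (then +3.8637 / +1.0353)
    (1,0) via y @ 0.6936  # hit
  → r_3 = 0.6936

ranges = [0.7558, 0.8429, 0.6936]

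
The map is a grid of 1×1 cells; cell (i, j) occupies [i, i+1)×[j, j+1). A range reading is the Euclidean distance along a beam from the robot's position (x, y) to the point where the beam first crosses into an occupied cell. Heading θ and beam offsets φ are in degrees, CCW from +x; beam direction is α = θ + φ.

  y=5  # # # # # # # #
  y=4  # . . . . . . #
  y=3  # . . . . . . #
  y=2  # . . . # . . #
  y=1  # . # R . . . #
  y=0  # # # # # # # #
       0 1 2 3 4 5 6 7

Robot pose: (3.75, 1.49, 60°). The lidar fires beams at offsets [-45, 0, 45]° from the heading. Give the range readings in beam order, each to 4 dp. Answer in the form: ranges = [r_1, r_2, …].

beam 1: φ=-45°, α=15°
  d=(0.9659,0.2588)  start (3,1)  tX=0.2588 tY=1.9705  stride 1/|dx|=1.0353 1/|dy|=3.8637
    cross x-line → (4,1), t=0.2588
    cross x-line → (5,1), t=1.2941
    cross y-line → (5,2), t=1.9705
    cross x-line → (6,2), t=2.3294
    cross x-line → (7,2), t=3.3646 (wall)
  → r_1 = 3.3646
beam 2: φ=0°, α=60°
  d=(0.5000,0.8660)  start (3,1)  tX=0.5000 tY=0.5889  stride 1/|dx|=2.0000 1/|dy|=1.1547
    cross x-line → (4,1), t=0.5000
    cross y-line → (4,2), t=0.5889 (wall)
  → r_2 = 0.5889
beam 3: φ=45°, α=105°
  d=(-0.2588,0.9659)  start (3,1)  tX=2.8978 tY=0.5280  stride 1/|dx|=3.8637 1/|dy|=1.0353
    cross y-line → (3,2), t=0.5280
    cross y-line → (3,3), t=1.5633
    cross y-line → (3,4), t=2.5985
    cross x-line → (2,4), t=2.8978
    cross y-line → (2,5), t=3.6338 (wall)
  → r_3 = 3.6338

ranges = [3.3646, 0.5889, 3.6338]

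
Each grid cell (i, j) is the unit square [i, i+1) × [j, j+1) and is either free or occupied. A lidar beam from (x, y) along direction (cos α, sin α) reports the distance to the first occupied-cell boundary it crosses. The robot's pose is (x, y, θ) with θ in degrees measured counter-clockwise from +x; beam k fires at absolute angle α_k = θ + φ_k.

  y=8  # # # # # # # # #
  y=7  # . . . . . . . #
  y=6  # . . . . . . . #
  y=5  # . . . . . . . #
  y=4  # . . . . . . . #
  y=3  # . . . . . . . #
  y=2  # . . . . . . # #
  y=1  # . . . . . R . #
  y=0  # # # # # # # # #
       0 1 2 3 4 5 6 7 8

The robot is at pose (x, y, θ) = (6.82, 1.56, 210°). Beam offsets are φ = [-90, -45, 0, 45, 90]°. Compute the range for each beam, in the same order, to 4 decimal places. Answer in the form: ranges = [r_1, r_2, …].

ranges = [7.4363, 6.0253, 1.1200, 0.5798, 0.6466]

beam 1: φ=-90°, α=120°
  cosα=-0.5000 sinα=0.8660 | (6,1) | tMaxX 1.6400 tMaxY 0.5081 | tΔX 2.0000 tΔY 1.1547
    t=0.5081 [y] (6,2)
    t=1.6400 [x] (5,2)
    t=1.6628 [y] (5,3)
    t=2.8175 [y] (5,4)
    t=3.6400 [x] (4,4)
    t=3.9722 [y] (4,5)
    t=5.1269 [y] (4,6)
    t=5.6400 [x] (3,6)
    t=6.2816 [y] (3,7)
    t=7.4363 [y] (3,8) — stop
  → r_1 = 7.4363
beam 2: φ=-45°, α=165°
  cosα=-0.9659 sinα=0.2588 | (6,1) | tMaxX 0.8489 tMaxY 1.7000 | tΔX 1.0353 tΔY 3.8637
    t=0.8489 [x] (5,1)
    t=1.7000 [y] (5,2)
    t=1.8842 [x] (4,2)
    t=2.9195 [x] (3,2)
    t=3.9548 [x] (2,2)
    t=4.9900 [x] (1,2)
    t=5.5637 [y] (1,3)
    t=6.0253 [x] (0,3) — stop
  → r_2 = 6.0253
beam 3: φ=0°, α=210°
  cosα=-0.8660 sinα=-0.5000 | (6,1) | tMaxX 0.9469 tMaxY 1.1200 | tΔX 1.1547 tΔY 2.0000
    t=0.9469 [x] (5,1)
    t=1.1200 [y] (5,0) — stop
  → r_3 = 1.1200
beam 4: φ=45°, α=255°
  cosα=-0.2588 sinα=-0.9659 | (6,1) | tMaxX 3.1682 tMaxY 0.5798 | tΔX 3.8637 tΔY 1.0353
    t=0.5798 [y] (6,0) — stop
  → r_4 = 0.5798
beam 5: φ=90°, α=300°
  cosα=0.5000 sinα=-0.8660 | (6,1) | tMaxX 0.3600 tMaxY 0.6466 | tΔX 2.0000 tΔY 1.1547
    t=0.3600 [x] (7,1)
    t=0.6466 [y] (7,0) — stop
  → r_5 = 0.6466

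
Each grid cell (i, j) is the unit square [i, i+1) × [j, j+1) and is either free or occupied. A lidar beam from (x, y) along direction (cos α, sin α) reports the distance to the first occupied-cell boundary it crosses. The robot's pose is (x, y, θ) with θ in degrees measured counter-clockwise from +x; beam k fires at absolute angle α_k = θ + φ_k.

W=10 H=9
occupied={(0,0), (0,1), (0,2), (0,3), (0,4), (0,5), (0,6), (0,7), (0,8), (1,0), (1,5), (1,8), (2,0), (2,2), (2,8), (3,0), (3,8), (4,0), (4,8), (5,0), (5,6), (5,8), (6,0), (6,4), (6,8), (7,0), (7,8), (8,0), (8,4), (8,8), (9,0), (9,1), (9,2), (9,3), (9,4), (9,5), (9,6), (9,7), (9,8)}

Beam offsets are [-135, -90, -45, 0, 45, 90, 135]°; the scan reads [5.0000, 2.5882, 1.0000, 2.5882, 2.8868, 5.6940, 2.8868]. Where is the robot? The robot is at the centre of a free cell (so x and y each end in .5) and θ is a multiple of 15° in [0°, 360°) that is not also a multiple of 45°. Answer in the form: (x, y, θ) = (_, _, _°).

The pose lattice has 51·16 = 816 candidates. Test each by forward raycasting.
  (1.5, 4.5, 345°): beam 1 = 0.5774 ≠ 5.0000 ✗
  (8.5, 1.5, 210°): beam 1 = 1.9319 ≠ 5.0000 ✗
  (4.5, 7.5, 15°): beam 1 = 7.0000 ≠ 5.0000 ✗
  (3.5, 7.5, 165°): beam 1 = 1.0000 ≠ 5.0000 ✗
  (8.5, 6.5, 195°): beam 1 = 1.0000 ≠ 5.0000 ✗
  …
  (3.5, 3.5, 255°): r_1=5.0000, r_2=2.5882, r_3=1.0000, r_4=2.5882, r_5=2.8868, r_6=5.6940, r_7=2.8868 — all match ✓
No second candidate reproduces the full scan.

(x, y, θ) = (3.5, 3.5, 255°)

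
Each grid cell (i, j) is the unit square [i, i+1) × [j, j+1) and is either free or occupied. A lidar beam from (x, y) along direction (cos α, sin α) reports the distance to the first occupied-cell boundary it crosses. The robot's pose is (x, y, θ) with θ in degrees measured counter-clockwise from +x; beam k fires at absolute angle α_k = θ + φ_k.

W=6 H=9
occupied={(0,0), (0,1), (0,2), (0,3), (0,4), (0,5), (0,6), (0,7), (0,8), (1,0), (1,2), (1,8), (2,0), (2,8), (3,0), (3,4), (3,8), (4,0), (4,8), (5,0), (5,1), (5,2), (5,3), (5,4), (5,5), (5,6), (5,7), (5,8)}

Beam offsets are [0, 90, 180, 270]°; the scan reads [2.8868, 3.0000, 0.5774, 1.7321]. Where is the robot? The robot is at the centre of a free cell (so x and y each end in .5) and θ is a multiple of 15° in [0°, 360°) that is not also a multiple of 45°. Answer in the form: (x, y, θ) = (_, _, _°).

The pose lattice has 26·16 = 416 candidates. Test each by forward raycasting.
  (1.5, 7.5, 165°): beam 1 = 0.5176 ≠ 2.8868 ✗
  (4.5, 3.5, 15°): beam 1 = 0.5176 ≠ 2.8868 ✗
  (1.5, 7.5, 15°): beam 1 = 1.9319 ≠ 2.8868 ✗
  (4.5, 4.5, 210°): beam 1 = 0.5774 ≠ 2.8868 ✗
  …
  (2.5, 2.5, 30°): r_1=2.8868, r_2=3.0000, r_3=0.5774, r_4=1.7321 — all match ✓
Only this pose fits every beam.

(x, y, θ) = (2.5, 2.5, 30°)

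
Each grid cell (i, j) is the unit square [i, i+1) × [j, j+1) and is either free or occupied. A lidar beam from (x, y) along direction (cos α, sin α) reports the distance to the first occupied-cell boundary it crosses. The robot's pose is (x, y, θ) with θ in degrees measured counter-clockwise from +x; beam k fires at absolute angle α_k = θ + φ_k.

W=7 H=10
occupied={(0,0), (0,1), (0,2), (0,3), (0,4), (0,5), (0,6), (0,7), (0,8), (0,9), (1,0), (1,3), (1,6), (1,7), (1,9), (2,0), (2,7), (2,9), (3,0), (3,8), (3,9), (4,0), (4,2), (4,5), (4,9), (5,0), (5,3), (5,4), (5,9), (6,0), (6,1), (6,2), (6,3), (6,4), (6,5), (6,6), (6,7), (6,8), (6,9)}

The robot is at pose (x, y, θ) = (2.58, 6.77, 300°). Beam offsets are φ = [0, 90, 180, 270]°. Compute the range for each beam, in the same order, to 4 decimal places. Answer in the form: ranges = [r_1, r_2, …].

beam 1: φ=0°, α=300°
  cosα=0.5000 sinα=-0.8660 | (2,6) | tMaxX 0.8400 tMaxY 0.8891 | tΔX 2.0000 tΔY 1.1547
    t=0.8400 [x] (3,6)
    t=0.8891 [y] (3,5)
    t=2.0438 [y] (3,4)
    t=2.8400 [x] (4,4)
    t=3.1985 [y] (4,3)
    t=4.3532 [y] (4,2) — stop
  → r_1 = 4.3532
beam 2: φ=90°, α=30°
  cosα=0.8660 sinα=0.5000 | (2,6) | tMaxX 0.4850 tMaxY 0.4600 | tΔX 1.1547 tΔY 2.0000
    t=0.4600 [y] (2,7) — stop
  → r_2 = 0.4600
beam 3: φ=180°, α=120°
  cosα=-0.5000 sinα=0.8660 | (2,6) | tMaxX 1.1600 tMaxY 0.2656 | tΔX 2.0000 tΔY 1.1547
    t=0.2656 [y] (2,7) — stop
  → r_3 = 0.2656
beam 4: φ=270°, α=210°
  cosα=-0.8660 sinα=-0.5000 | (2,6) | tMaxX 0.6697 tMaxY 1.5400 | tΔX 1.1547 tΔY 2.0000
    t=0.6697 [x] (1,6) — stop
  → r_4 = 0.6697

ranges = [4.3532, 0.4600, 0.2656, 0.6697]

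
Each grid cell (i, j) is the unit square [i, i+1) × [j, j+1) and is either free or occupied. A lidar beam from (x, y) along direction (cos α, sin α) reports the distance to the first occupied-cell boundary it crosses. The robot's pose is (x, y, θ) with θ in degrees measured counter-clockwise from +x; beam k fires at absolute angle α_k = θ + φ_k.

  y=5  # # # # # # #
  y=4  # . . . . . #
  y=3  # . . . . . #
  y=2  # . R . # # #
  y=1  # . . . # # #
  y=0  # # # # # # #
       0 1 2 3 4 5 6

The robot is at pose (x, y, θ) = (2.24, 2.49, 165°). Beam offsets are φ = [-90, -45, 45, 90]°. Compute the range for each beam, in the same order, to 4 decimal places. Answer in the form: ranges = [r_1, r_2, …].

ranges = [2.5985, 2.4800, 1.4318, 1.5426]

beam 1: φ=-90°, α=75°
  d=(0.2588,0.9659)  start (2,2)  tX=2.9364 tY=0.5280  stride 1/|dx|=3.8637 1/|dy|=1.0353
    cross y-line → (2,3), t=0.5280
    cross y-line → (2,4), t=1.5633
    cross y-line → (2,5), t=2.5985 (wall)
  → r_1 = 2.5985
beam 2: φ=-45°, α=120°
  d=(-0.5000,0.8660)  start (2,2)  tX=0.4800 tY=0.5889  stride 1/|dx|=2.0000 1/|dy|=1.1547
    cross x-line → (1,2), t=0.4800
    cross y-line → (1,3), t=0.5889
    cross y-line → (1,4), t=1.7436
    cross x-line → (0,4), t=2.4800 (wall)
  → r_2 = 2.4800
beam 3: φ=45°, α=210°
  d=(-0.8660,-0.5000)  start (2,2)  tX=0.2771 tY=0.9800  stride 1/|dx|=1.1547 1/|dy|=2.0000
    cross x-line → (1,2), t=0.2771
    cross y-line → (1,1), t=0.9800
    cross x-line → (0,1), t=1.4318 (wall)
  → r_3 = 1.4318
beam 4: φ=90°, α=255°
  d=(-0.2588,-0.9659)  start (2,2)  tX=0.9273 tY=0.5073  stride 1/|dx|=3.8637 1/|dy|=1.0353
    cross y-line → (2,1), t=0.5073
    cross x-line → (1,1), t=0.9273
    cross y-line → (1,0), t=1.5426 (wall)
  → r_4 = 1.5426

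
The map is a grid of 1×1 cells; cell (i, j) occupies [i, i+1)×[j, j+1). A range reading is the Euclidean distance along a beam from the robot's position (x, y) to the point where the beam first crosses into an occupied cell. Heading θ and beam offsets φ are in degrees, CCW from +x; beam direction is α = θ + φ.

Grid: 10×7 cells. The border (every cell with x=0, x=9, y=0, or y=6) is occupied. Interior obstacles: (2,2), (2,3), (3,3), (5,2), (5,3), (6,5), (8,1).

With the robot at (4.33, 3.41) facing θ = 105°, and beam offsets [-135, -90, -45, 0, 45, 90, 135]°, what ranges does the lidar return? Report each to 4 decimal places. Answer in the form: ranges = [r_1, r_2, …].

beam 1: φ=-135°, α=330°
  dir = (cos 330°, sin 330°) = (0.8660, -0.5000); from cell (4,3)
  next x-line at t=0.7736, next y-line at t=0.8200; Δt_x=1.1547, Δt_y=2.0000
    x: enter (5,3) at t=0.7736 ← occupied
  → r_1 = 0.7736
beam 2: φ=-90°, α=15°
  dir = (cos 15°, sin 15°) = (0.9659, 0.2588); from cell (4,3)
  next x-line at t=0.6936, next y-line at t=2.2796; Δt_x=1.0353, Δt_y=3.8637
    x: enter (5,3) at t=0.6936 ← occupied
  → r_2 = 0.6936
beam 3: φ=-45°, α=60°
  dir = (cos 60°, sin 60°) = (0.5000, 0.8660); from cell (4,3)
  next x-line at t=1.3400, next y-line at t=0.6813; Δt_x=2.0000, Δt_y=1.1547
    y: enter (4,4) at t=0.6813
    x: enter (5,4) at t=1.3400
    y: enter (5,5) at t=1.8360
    y: enter (5,6) at t=2.9907 ← occupied
  → r_3 = 2.9907
beam 4: φ=0°, α=105°
  dir = (cos 105°, sin 105°) = (-0.2588, 0.9659); from cell (4,3)
  next x-line at t=1.2750, next y-line at t=0.6108; Δt_x=3.8637, Δt_y=1.0353
    y: enter (4,4) at t=0.6108
    x: enter (3,4) at t=1.2750
    y: enter (3,5) at t=1.6461
    y: enter (3,6) at t=2.6814 ← occupied
  → r_4 = 2.6814
beam 5: φ=45°, α=150°
  dir = (cos 150°, sin 150°) = (-0.8660, 0.5000); from cell (4,3)
  next x-line at t=0.3811, next y-line at t=1.1800; Δt_x=1.1547, Δt_y=2.0000
    x: enter (3,3) at t=0.3811 ← occupied
  → r_5 = 0.3811
beam 6: φ=90°, α=195°
  dir = (cos 195°, sin 195°) = (-0.9659, -0.2588); from cell (4,3)
  next x-line at t=0.3416, next y-line at t=1.5841; Δt_x=1.0353, Δt_y=3.8637
    x: enter (3,3) at t=0.3416 ← occupied
  → r_6 = 0.3416
beam 7: φ=135°, α=240°
  dir = (cos 240°, sin 240°) = (-0.5000, -0.8660); from cell (4,3)
  next x-line at t=0.6600, next y-line at t=0.4734; Δt_x=2.0000, Δt_y=1.1547
    y: enter (4,2) at t=0.4734
    x: enter (3,2) at t=0.6600
    y: enter (3,1) at t=1.6281
    x: enter (2,1) at t=2.6600
    y: enter (2,0) at t=2.7828 ← occupied
  → r_7 = 2.7828

ranges = [0.7736, 0.6936, 2.9907, 2.6814, 0.3811, 0.3416, 2.7828]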